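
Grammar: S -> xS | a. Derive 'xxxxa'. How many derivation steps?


Derivation: S => xS => xxS => xxxS => xxxxS => xxxxa
Steps: 5


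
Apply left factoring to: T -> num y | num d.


Common prefix: 'num'
Factored: T -> num T', T' -> y | d


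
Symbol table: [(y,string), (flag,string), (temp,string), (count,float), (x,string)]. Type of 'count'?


Lookup 'count' → type float


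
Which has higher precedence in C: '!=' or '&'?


'!=' is equality (level 6); '&' is bitwise AND (level 5)
Higher level binds tighter
'!=' has higher precedence than '&'


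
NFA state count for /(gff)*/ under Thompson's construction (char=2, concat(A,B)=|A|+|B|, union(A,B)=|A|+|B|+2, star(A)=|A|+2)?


Syntax tree has 3 char leaf(s), 0 union(s), 1 star(s)
chars contribute 3×2 = 6; each union adds +2; each star adds +2
Total: 6 + 0 + 2 = 8 states


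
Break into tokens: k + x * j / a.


Scan left to right, longest-match per lexeme
Tokens: ID(k), OP(+), ID(x), OP(*), ID(j), OP(/), ID(a)


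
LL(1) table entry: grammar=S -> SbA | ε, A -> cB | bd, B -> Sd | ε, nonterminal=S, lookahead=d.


For [S, d]: ε is nullable and 'd' ∈ FOLLOW(S)
Entry: S -> ε


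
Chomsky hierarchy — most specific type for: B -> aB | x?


Right-linear: every RHS is a terminal or a terminal followed by one nonterminal
Classification: Type 3 (Regular)


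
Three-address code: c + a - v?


Break into single-operator statements:
t1 = c + a
t2 = t1 - v


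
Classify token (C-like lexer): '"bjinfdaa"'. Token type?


Pattern: double-quoted sequence
Type: STRING_LITERAL


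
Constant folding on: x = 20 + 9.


20 + 9 = 29 at compile time
Optimized: x = 29


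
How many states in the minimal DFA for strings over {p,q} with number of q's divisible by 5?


Track (count of q) mod 5: states 0..4, accept at 0
Minimal DFA: 5 states


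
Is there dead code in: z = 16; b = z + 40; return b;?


z is read by b's definition; b is returned
No dead code


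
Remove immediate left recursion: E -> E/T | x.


Left-recursive alternatives: E/T; non-recursive: x
Introduce E': E -> xE', E' -> /TE' | ε


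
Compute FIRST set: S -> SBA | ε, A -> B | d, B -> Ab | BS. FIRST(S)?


Per alternative of S: FIRST(SBA) = {d}; FIRST(ε) = {ε}
FIRST(S) = {d, ε}


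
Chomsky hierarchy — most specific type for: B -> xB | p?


Right-linear: every RHS is a terminal or a terminal followed by one nonterminal
Classification: Type 3 (Regular)


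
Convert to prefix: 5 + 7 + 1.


left-to-right (same/higher precedence on left): tree is (+ (+ 5 7) 1)
Prefix: + + 5 7 1


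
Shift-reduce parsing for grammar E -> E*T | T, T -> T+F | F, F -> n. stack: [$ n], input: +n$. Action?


'n' on top is the handle for F -> n
Action: reduce (F -> n)


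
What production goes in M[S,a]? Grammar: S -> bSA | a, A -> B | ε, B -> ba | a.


For [S, a]: 'a' ∈ FIRST(a)
Entry: S -> a


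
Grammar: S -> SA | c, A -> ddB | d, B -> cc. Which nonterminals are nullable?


A nonterminal is nullable iff some alternative derives ε (directly, or every symbol in it is nullable)
Nullable: {}


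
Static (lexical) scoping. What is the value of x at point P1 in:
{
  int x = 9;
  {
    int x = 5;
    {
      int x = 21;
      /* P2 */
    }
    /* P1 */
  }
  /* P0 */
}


x declared in the same block as P1
x = 5


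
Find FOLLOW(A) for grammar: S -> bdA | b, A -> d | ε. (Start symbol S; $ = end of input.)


$ ∈ FOLLOW(S). For each A -> αBβ: add FIRST(β)\{ε} to FOLLOW(B); if β nullable, add FOLLOW(A).
FOLLOW(A) = {$}


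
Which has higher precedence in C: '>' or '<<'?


'<<' is shift (level 8); '>' is relational (level 7)
Higher level binds tighter
'<<' has higher precedence than '>'


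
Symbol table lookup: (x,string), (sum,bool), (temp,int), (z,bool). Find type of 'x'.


Lookup 'x' → type string


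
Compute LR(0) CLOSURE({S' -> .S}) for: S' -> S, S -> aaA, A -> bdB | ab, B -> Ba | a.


Start: S' -> .S
For each item with dot before a nonterminal B, add B -> .γ for every B-production
Closure: [S' -> .S, S -> .aaA]


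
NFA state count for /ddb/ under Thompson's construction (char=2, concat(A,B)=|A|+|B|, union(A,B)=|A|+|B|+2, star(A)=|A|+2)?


Syntax tree has 3 char leaf(s), 0 union(s), 0 star(s)
chars contribute 3×2 = 6; each union adds +2; each star adds +2
Total: 6 + 0 + 0 = 6 states


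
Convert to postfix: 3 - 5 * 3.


* has higher precedence, evaluate 5*3 first
Postfix: 3 5 3 * -


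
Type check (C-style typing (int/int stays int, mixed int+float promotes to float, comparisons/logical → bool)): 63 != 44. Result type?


Operand types: int != int
Rule: comparison yields bool
Result type: bool


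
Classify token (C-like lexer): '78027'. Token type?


Pattern: digits only
Type: INTEGER_LITERAL


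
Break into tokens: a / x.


Scan left to right, longest-match per lexeme
Tokens: ID(a), OP(/), ID(x)


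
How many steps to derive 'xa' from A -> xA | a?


Derivation: A => xA => xa
Steps: 2


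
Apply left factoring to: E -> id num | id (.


Common prefix: 'id'
Factored: E -> id E', E' -> num | (


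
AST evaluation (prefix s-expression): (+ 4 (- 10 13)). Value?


Evaluate inner: (- 10 13) = -3
Evaluate root: (+ 4 -3) = 1
Result: 1


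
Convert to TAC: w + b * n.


Break into single-operator statements:
t1 = b * n
t2 = w + t1


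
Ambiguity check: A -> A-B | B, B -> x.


precedence layered via separate nonterminal B: deterministic
Unambiguous


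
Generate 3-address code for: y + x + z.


Break into single-operator statements:
t1 = y + x
t2 = t1 + z


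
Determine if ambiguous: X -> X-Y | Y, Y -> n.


precedence layered via separate nonterminal Y: deterministic
Unambiguous


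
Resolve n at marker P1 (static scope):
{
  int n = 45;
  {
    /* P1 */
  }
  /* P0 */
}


P1's block does not declare n; resolves to the enclosing declaration at depth 0
n = 45


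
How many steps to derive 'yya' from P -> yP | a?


Derivation: P => yP => yyP => yya
Steps: 3


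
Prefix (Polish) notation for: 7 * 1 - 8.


left-to-right (same/higher precedence on left): tree is (- (* 7 1) 8)
Prefix: - * 7 1 8


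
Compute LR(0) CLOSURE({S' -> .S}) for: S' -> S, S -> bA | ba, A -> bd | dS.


Start: S' -> .S
For each item with dot before a nonterminal B, add B -> .γ for every B-production
Closure: [S' -> .S, S -> .bA, S -> .ba]


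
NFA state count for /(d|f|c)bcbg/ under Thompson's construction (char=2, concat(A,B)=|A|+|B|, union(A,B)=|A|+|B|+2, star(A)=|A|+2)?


Syntax tree has 7 char leaf(s), 2 union(s), 0 star(s)
chars contribute 7×2 = 14; each union adds +2; each star adds +2
Total: 14 + 4 + 0 = 18 states


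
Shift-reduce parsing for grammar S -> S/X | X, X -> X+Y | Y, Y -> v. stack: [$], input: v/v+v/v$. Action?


no handle on stack; shift 'v'
Action: shift


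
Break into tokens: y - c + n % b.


Scan left to right, longest-match per lexeme
Tokens: ID(y), OP(-), ID(c), OP(+), ID(n), OP(%), ID(b)


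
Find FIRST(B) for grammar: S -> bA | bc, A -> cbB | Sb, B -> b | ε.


Per alternative of B: FIRST(b) = {b}; FIRST(ε) = {ε}
FIRST(B) = {b, ε}


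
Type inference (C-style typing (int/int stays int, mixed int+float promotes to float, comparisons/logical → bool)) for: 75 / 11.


Operand types: int / int
Rule: mixed int/float promotes to float; int/int stays int
Result type: int


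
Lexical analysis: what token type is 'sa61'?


Pattern: letter/underscore followed by alphanumerics, not a keyword
Type: IDENTIFIER


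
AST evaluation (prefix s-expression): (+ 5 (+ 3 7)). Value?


Evaluate inner: (+ 3 7) = 10
Evaluate root: (+ 5 10) = 15
Result: 15


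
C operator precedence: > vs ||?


'>' is relational (level 7); '||' is logical OR (level 1)
Higher level binds tighter
'>' has higher precedence than '||'


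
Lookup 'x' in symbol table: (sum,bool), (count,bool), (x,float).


Lookup 'x' → type float


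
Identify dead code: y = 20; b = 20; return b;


y is assigned but never read
Dead: 'y = 20'


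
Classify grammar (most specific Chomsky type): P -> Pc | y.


Left-linear: every RHS is a terminal or one nonterminal followed by a terminal
Classification: Type 3 (Regular)


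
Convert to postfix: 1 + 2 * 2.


* has higher precedence, evaluate 2*2 first
Postfix: 1 2 2 * +


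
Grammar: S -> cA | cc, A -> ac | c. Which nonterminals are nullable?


A nonterminal is nullable iff some alternative derives ε (directly, or every symbol in it is nullable)
Nullable: {}


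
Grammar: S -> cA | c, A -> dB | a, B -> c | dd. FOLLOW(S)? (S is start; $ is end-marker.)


$ ∈ FOLLOW(S). For each A -> αBβ: add FIRST(β)\{ε} to FOLLOW(B); if β nullable, add FOLLOW(A).
FOLLOW(S) = {$}


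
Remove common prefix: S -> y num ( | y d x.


Common prefix: 'y'
Factored: S -> y S', S' -> num ( | d x


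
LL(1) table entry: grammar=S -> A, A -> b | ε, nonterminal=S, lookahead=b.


For [S, b]: 'b' ∈ FIRST(A)
Entry: S -> A


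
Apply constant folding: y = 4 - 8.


4 - 8 = -4 at compile time
Optimized: y = -4


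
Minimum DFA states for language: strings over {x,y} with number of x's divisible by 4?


Track (count of x) mod 4: states 0..3, accept at 0
Minimal DFA: 4 states


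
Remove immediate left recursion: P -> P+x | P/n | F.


Left-recursive alternatives: P+x, P/n; non-recursive: F
Introduce P': P -> FP', P' -> +xP' | /nP' | ε


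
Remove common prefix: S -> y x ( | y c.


Common prefix: 'y'
Factored: S -> y S', S' -> x ( | c


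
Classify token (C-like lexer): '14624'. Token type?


Pattern: digits only
Type: INTEGER_LITERAL


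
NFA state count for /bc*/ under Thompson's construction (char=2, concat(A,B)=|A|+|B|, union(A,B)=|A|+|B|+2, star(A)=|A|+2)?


Syntax tree has 2 char leaf(s), 0 union(s), 1 star(s)
chars contribute 2×2 = 4; each union adds +2; each star adds +2
Total: 4 + 0 + 2 = 6 states


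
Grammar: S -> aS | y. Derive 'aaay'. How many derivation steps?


Derivation: S => aS => aaS => aaaS => aaay
Steps: 4


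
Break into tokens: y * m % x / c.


Scan left to right, longest-match per lexeme
Tokens: ID(y), OP(*), ID(m), OP(%), ID(x), OP(/), ID(c)


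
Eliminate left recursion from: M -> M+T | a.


Left-recursive alternatives: M+T; non-recursive: a
Introduce M': M -> aM', M' -> +TM' | ε


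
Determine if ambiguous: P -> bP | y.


right-linear, alternatives start with distinct terminals 'b' vs 'y': unique leftmost derivation
Unambiguous


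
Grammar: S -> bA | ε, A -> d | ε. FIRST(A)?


Per alternative of A: FIRST(d) = {d}; FIRST(ε) = {ε}
FIRST(A) = {d, ε}


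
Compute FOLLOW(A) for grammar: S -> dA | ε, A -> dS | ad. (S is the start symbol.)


$ ∈ FOLLOW(S). For each A -> αBβ: add FIRST(β)\{ε} to FOLLOW(B); if β nullable, add FOLLOW(A).
FOLLOW(A) = {$}


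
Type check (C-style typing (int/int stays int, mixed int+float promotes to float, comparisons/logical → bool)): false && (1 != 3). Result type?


Operand types: bool && bool
Rule: logical operators take bool operands and yield bool
Result type: bool


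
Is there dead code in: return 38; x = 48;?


statement follows a return and is unreachable
Dead: 'x = 48'


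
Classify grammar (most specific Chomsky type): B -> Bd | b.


Left-linear: every RHS is a terminal or one nonterminal followed by a terminal
Classification: Type 3 (Regular)


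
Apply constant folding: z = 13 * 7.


13 * 7 = 91 at compile time
Optimized: z = 91


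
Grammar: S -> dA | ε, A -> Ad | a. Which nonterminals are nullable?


A nonterminal is nullable iff some alternative derives ε (directly, or every symbol in it is nullable)
Nullable: {S}


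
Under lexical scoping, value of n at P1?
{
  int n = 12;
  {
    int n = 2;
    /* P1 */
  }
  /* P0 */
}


n declared in the same block as P1
n = 2


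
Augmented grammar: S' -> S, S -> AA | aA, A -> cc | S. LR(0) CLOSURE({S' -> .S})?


Start: S' -> .S
For each item with dot before a nonterminal B, add B -> .γ for every B-production
Closure: [S' -> .S, S -> .AA, S -> .aA, A -> .cc, A -> .S]


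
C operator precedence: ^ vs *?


'*' is multiplicative (level 10); '^' is bitwise XOR (level 4)
Higher level binds tighter
'*' has higher precedence than '^'


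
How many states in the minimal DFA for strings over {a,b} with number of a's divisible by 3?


Track (count of a) mod 3: states 0..2, accept at 0
Minimal DFA: 3 states


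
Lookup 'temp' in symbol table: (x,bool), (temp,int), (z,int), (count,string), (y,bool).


Lookup 'temp' → type int


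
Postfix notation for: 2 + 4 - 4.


Left to right (same or higher precedence on left)
Postfix: 2 4 + 4 -


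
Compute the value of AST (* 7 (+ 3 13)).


Evaluate inner: (+ 3 13) = 16
Evaluate root: (* 7 16) = 112
Result: 112


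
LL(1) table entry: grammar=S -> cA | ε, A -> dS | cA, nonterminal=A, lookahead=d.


For [A, d]: 'd' ∈ FIRST(dS)
Entry: A -> dS


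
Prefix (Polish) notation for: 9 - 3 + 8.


left-to-right (same/higher precedence on left): tree is (+ (- 9 3) 8)
Prefix: + - 9 3 8


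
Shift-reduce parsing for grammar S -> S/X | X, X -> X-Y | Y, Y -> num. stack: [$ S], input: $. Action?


start symbol S on stack, input exhausted
Action: accept


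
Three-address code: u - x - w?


Break into single-operator statements:
t1 = u - x
t2 = t1 - w


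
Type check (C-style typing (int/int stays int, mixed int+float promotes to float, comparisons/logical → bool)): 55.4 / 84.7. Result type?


Operand types: float / float
Rule: mixed int/float promotes to float; int/int stays int
Result type: float


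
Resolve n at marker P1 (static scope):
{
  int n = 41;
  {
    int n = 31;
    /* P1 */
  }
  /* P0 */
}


n declared in the same block as P1
n = 31


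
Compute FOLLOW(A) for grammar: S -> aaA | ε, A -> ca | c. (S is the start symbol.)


$ ∈ FOLLOW(S). For each A -> αBβ: add FIRST(β)\{ε} to FOLLOW(B); if β nullable, add FOLLOW(A).
FOLLOW(A) = {$}


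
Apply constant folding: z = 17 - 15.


17 - 15 = 2 at compile time
Optimized: z = 2


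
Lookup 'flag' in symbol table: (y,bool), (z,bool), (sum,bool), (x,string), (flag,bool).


Lookup 'flag' → type bool


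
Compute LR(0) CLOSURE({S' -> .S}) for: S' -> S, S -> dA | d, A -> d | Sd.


Start: S' -> .S
For each item with dot before a nonterminal B, add B -> .γ for every B-production
Closure: [S' -> .S, S -> .dA, S -> .d]


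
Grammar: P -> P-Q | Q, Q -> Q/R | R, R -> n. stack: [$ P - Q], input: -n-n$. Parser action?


handle 'P-Q' on top; lookahead ∈ FOLLOW(P) = {-, $}
Action: reduce (P -> P-Q)


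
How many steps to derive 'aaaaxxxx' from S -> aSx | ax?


Derivation: S => aSx => aaSxx => aaaSxxx => aaaaxxxx
Steps: 4


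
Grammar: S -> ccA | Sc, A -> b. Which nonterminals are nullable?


A nonterminal is nullable iff some alternative derives ε (directly, or every symbol in it is nullable)
Nullable: {}


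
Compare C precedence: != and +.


'+' is additive (level 9); '!=' is equality (level 6)
Higher level binds tighter
'+' has higher precedence than '!='


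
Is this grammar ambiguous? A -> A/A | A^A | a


'a/a^a' has two parse trees (no precedence encoded between / and ^)
Ambiguous


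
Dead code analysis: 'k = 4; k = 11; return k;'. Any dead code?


first assignment to k is overwritten before any read
Dead: 'k = 4'


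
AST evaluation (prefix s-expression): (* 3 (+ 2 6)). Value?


Evaluate inner: (+ 2 6) = 8
Evaluate root: (* 3 8) = 24
Result: 24


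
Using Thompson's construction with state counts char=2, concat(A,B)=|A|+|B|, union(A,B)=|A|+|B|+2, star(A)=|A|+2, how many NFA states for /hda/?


Syntax tree has 3 char leaf(s), 0 union(s), 0 star(s)
chars contribute 3×2 = 6; each union adds +2; each star adds +2
Total: 6 + 0 + 0 = 6 states


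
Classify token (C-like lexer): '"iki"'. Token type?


Pattern: double-quoted sequence
Type: STRING_LITERAL


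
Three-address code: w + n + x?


Break into single-operator statements:
t1 = w + n
t2 = t1 + x


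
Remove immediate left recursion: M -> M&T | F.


Left-recursive alternatives: M&T; non-recursive: F
Introduce M': M -> FM', M' -> &TM' | ε


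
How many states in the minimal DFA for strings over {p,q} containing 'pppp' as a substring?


KMP-style automaton: 4 progress states + 1 absorbing accept = 5
Minimal DFA: 5 states


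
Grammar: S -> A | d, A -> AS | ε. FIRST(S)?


Per alternative of S: FIRST(A) = {d, ε}; FIRST(d) = {d}
FIRST(S) = {d, ε}


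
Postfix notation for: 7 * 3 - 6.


Left to right (same or higher precedence on left)
Postfix: 7 3 * 6 -


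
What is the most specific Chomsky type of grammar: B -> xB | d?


Right-linear: every RHS is a terminal or a terminal followed by one nonterminal
Classification: Type 3 (Regular)


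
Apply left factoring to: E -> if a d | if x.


Common prefix: 'if'
Factored: E -> if E', E' -> a d | x


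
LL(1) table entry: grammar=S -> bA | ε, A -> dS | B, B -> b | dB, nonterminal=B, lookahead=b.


For [B, b]: 'b' ∈ FIRST(b)
Entry: B -> b


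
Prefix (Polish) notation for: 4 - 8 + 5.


left-to-right (same/higher precedence on left): tree is (+ (- 4 8) 5)
Prefix: + - 4 8 5


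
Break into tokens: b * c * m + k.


Scan left to right, longest-match per lexeme
Tokens: ID(b), OP(*), ID(c), OP(*), ID(m), OP(+), ID(k)


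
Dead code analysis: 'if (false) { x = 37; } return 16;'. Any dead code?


condition is constant false, so the whole block is unreachable
Dead: 'if (false) { x = 37; }'


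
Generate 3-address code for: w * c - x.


Break into single-operator statements:
t1 = w * c
t2 = t1 - x


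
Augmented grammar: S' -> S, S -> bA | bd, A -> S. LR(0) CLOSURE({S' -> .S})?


Start: S' -> .S
For each item with dot before a nonterminal B, add B -> .γ for every B-production
Closure: [S' -> .S, S -> .bA, S -> .bd]


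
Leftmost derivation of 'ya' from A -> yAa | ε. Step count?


Derivation: A => yAa => ya
Steps: 2


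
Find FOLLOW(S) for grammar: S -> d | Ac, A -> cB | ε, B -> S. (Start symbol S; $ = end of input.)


$ ∈ FOLLOW(S). For each A -> αBβ: add FIRST(β)\{ε} to FOLLOW(B); if β nullable, add FOLLOW(A).
FOLLOW(S) = {$, c}


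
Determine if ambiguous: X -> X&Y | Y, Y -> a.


precedence layered via separate nonterminal Y: deterministic
Unambiguous


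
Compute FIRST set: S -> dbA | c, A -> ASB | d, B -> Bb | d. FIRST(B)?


Per alternative of B: FIRST(Bb) = {d}; FIRST(d) = {d}
FIRST(B) = {d}


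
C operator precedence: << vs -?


'-' is additive (level 9); '<<' is shift (level 8)
Higher level binds tighter
'-' has higher precedence than '<<'


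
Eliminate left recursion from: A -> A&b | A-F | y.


Left-recursive alternatives: A&b, A-F; non-recursive: y
Introduce A': A -> yA', A' -> &bA' | -FA' | ε


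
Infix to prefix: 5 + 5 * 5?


'*' binds tighter: tree is (+ 5 (* 5 5))
Prefix: + 5 * 5 5


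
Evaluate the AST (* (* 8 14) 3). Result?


Evaluate inner: (* 8 14) = 112
Evaluate root: (* 112 3) = 336
Result: 336


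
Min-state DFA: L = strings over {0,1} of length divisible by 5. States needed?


Track length mod 5: states 0..4, accept at 0
Minimal DFA: 5 states


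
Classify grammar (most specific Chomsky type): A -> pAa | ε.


Single nonterminal LHS, but p^n a^n is not regular
Classification: Type 2 (Context-Free)


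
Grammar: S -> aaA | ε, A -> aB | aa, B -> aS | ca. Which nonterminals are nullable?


A nonterminal is nullable iff some alternative derives ε (directly, or every symbol in it is nullable)
Nullable: {S}


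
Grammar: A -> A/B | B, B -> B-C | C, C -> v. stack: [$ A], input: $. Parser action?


start symbol A on stack, input exhausted
Action: accept


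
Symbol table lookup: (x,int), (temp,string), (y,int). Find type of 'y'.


Lookup 'y' → type int


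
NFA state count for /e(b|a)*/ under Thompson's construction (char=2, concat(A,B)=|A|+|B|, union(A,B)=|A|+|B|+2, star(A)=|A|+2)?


Syntax tree has 3 char leaf(s), 1 union(s), 1 star(s)
chars contribute 3×2 = 6; each union adds +2; each star adds +2
Total: 6 + 2 + 2 = 10 states


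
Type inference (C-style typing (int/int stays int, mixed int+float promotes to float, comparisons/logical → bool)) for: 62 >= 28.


Operand types: int >= int
Rule: comparison yields bool
Result type: bool


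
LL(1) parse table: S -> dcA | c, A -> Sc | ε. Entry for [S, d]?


For [S, d]: 'd' ∈ FIRST(dcA)
Entry: S -> dcA


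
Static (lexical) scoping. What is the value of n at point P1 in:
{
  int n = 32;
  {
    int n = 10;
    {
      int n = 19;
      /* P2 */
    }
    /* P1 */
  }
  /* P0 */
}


n declared in the same block as P1
n = 10


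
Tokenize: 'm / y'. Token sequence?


Scan left to right, longest-match per lexeme
Tokens: ID(m), OP(/), ID(y)


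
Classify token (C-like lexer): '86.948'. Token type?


Pattern: digits with a decimal point
Type: FLOAT_LITERAL


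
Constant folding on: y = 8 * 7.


8 * 7 = 56 at compile time
Optimized: y = 56


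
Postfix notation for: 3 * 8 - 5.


Left to right (same or higher precedence on left)
Postfix: 3 8 * 5 -


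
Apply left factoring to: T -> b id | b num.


Common prefix: 'b'
Factored: T -> b T', T' -> id | num


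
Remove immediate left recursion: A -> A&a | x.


Left-recursive alternatives: A&a; non-recursive: x
Introduce A': A -> xA', A' -> &aA' | ε


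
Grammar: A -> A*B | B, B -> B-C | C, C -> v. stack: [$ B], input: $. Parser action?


lookahead ∉ {-} so B won't extend; reduce A -> B
Action: reduce (A -> B)


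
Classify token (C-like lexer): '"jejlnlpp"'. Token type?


Pattern: double-quoted sequence
Type: STRING_LITERAL


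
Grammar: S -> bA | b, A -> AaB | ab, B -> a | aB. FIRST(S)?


Per alternative of S: FIRST(bA) = {b}; FIRST(b) = {b}
FIRST(S) = {b}


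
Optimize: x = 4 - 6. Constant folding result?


4 - 6 = -2 at compile time
Optimized: x = -2


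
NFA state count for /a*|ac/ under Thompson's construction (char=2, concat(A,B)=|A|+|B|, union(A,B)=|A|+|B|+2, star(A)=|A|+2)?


Syntax tree has 3 char leaf(s), 1 union(s), 1 star(s)
chars contribute 3×2 = 6; each union adds +2; each star adds +2
Total: 6 + 2 + 2 = 10 states


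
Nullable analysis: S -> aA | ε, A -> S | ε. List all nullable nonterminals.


A nonterminal is nullable iff some alternative derives ε (directly, or every symbol in it is nullable)
Nullable: {A, S}


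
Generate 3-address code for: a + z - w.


Break into single-operator statements:
t1 = a + z
t2 = t1 - w


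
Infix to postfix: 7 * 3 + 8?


Left to right (same or higher precedence on left)
Postfix: 7 3 * 8 +


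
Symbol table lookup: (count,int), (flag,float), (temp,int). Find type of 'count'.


Lookup 'count' → type int


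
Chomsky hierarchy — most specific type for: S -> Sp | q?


Left-linear: every RHS is a terminal or one nonterminal followed by a terminal
Classification: Type 3 (Regular)


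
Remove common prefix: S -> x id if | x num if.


Common prefix: 'x'
Factored: S -> x S', S' -> id if | num if


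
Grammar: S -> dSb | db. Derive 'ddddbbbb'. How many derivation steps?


Derivation: S => dSb => ddSbb => dddSbbb => ddddbbbb
Steps: 4


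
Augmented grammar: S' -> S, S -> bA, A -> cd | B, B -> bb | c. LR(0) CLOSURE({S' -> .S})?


Start: S' -> .S
For each item with dot before a nonterminal B, add B -> .γ for every B-production
Closure: [S' -> .S, S -> .bA]


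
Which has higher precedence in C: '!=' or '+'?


'+' is additive (level 9); '!=' is equality (level 6)
Higher level binds tighter
'+' has higher precedence than '!='


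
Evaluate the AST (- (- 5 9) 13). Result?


Evaluate inner: (- 5 9) = -4
Evaluate root: (- -4 13) = -17
Result: -17


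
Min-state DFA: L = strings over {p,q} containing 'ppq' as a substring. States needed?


KMP-style automaton: 3 progress states + 1 absorbing accept = 4
Minimal DFA: 4 states


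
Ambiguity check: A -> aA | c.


right-linear, alternatives start with distinct terminals 'a' vs 'c': unique leftmost derivation
Unambiguous


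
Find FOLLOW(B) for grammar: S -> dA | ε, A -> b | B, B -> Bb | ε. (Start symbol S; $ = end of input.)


$ ∈ FOLLOW(S). For each A -> αBβ: add FIRST(β)\{ε} to FOLLOW(B); if β nullable, add FOLLOW(A).
FOLLOW(B) = {$, b}


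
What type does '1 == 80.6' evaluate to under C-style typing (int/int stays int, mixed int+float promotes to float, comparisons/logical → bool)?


Operand types: int == float
Rule: comparison yields bool
Result type: bool


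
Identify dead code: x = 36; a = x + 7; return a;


x is read by a's definition; a is returned
No dead code


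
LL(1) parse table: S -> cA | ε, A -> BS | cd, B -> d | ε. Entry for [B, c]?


For [B, c]: ε is nullable and 'c' ∈ FOLLOW(B)
Entry: B -> ε


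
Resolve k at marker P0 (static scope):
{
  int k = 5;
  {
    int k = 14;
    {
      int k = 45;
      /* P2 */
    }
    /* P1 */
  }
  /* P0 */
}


k declared in the same block as P0
k = 5


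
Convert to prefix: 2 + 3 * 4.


'*' binds tighter: tree is (+ 2 (* 3 4))
Prefix: + 2 * 3 4


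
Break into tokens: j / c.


Scan left to right, longest-match per lexeme
Tokens: ID(j), OP(/), ID(c)


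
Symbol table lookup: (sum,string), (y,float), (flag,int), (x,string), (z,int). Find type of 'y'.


Lookup 'y' → type float


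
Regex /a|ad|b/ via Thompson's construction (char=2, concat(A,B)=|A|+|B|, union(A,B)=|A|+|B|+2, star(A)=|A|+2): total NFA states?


Syntax tree has 4 char leaf(s), 2 union(s), 0 star(s)
chars contribute 4×2 = 8; each union adds +2; each star adds +2
Total: 8 + 4 + 0 = 12 states


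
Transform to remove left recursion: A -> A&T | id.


Left-recursive alternatives: A&T; non-recursive: id
Introduce A': A -> idA', A' -> &TA' | ε


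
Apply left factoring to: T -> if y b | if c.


Common prefix: 'if'
Factored: T -> if T', T' -> y b | c


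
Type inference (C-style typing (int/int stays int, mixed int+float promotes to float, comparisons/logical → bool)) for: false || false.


Operand types: bool || bool
Rule: logical operators take bool operands and yield bool
Result type: bool


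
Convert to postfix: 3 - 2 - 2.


Left to right (same or higher precedence on left)
Postfix: 3 2 - 2 -


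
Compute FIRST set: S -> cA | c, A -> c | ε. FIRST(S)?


Per alternative of S: FIRST(cA) = {c}; FIRST(c) = {c}
FIRST(S) = {c}


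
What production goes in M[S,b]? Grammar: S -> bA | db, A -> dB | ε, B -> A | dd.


For [S, b]: 'b' ∈ FIRST(bA)
Entry: S -> bA


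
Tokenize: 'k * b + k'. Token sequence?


Scan left to right, longest-match per lexeme
Tokens: ID(k), OP(*), ID(b), OP(+), ID(k)


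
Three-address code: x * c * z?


Break into single-operator statements:
t1 = x * c
t2 = t1 * z


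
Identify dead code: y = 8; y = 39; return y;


first assignment to y is overwritten before any read
Dead: 'y = 8'


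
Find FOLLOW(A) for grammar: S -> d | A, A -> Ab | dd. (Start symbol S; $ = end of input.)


$ ∈ FOLLOW(S). For each A -> αBβ: add FIRST(β)\{ε} to FOLLOW(B); if β nullable, add FOLLOW(A).
FOLLOW(A) = {$, b}


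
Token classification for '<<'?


Pattern: operator symbol
Type: OPERATOR


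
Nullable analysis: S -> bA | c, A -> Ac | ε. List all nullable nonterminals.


A nonterminal is nullable iff some alternative derives ε (directly, or every symbol in it is nullable)
Nullable: {A}


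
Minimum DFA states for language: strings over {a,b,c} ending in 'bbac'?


Track the longest suffix of input matching a prefix of 'bbac': 5 classes (prefixes of length 0..4)
Minimal DFA: 5 states


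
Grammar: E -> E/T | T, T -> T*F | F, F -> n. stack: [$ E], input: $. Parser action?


start symbol E on stack, input exhausted
Action: accept


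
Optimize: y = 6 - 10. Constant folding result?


6 - 10 = -4 at compile time
Optimized: y = -4


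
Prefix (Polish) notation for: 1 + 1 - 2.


left-to-right (same/higher precedence on left): tree is (- (+ 1 1) 2)
Prefix: - + 1 1 2


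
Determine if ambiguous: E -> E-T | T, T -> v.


precedence layered via separate nonterminal T: deterministic
Unambiguous


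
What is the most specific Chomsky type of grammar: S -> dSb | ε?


Single nonterminal LHS, but d^n b^n is not regular
Classification: Type 2 (Context-Free)


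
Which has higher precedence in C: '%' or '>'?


'%' is multiplicative (level 10); '>' is relational (level 7)
Higher level binds tighter
'%' has higher precedence than '>'


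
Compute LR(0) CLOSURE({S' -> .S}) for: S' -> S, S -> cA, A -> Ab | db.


Start: S' -> .S
For each item with dot before a nonterminal B, add B -> .γ for every B-production
Closure: [S' -> .S, S -> .cA]


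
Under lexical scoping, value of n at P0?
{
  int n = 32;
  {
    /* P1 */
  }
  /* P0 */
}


n declared in the same block as P0
n = 32


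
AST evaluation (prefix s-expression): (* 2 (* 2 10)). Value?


Evaluate inner: (* 2 10) = 20
Evaluate root: (* 2 20) = 40
Result: 40


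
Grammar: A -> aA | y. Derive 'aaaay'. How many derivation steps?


Derivation: A => aA => aaA => aaaA => aaaaA => aaaay
Steps: 5


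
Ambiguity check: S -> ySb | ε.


balanced y^n…b^n: each string has a unique parse
Unambiguous


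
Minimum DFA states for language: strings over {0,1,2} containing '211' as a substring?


KMP-style automaton: 3 progress states + 1 absorbing accept = 4
Minimal DFA: 4 states


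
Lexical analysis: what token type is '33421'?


Pattern: digits only
Type: INTEGER_LITERAL


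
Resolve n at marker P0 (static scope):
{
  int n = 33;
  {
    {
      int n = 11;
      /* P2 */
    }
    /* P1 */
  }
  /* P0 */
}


n declared in the same block as P0
n = 33


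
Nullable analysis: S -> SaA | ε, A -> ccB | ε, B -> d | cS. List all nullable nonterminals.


A nonterminal is nullable iff some alternative derives ε (directly, or every symbol in it is nullable)
Nullable: {A, S}


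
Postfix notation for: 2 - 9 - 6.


Left to right (same or higher precedence on left)
Postfix: 2 9 - 6 -


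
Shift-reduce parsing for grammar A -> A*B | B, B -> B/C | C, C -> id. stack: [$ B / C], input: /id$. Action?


handle 'B/C' on top
Action: reduce (B -> B/C)


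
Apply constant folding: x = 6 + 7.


6 + 7 = 13 at compile time
Optimized: x = 13


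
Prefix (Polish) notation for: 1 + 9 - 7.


left-to-right (same/higher precedence on left): tree is (- (+ 1 9) 7)
Prefix: - + 1 9 7


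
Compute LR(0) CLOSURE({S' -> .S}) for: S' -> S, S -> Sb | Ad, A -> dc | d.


Start: S' -> .S
For each item with dot before a nonterminal B, add B -> .γ for every B-production
Closure: [S' -> .S, S -> .Sb, S -> .Ad, A -> .dc, A -> .d]


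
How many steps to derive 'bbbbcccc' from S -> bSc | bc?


Derivation: S => bSc => bbScc => bbbSccc => bbbbcccc
Steps: 4


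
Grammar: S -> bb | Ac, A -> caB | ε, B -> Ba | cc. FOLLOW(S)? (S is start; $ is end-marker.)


$ ∈ FOLLOW(S). For each A -> αBβ: add FIRST(β)\{ε} to FOLLOW(B); if β nullable, add FOLLOW(A).
FOLLOW(S) = {$}


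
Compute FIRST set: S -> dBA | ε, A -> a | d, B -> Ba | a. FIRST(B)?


Per alternative of B: FIRST(Ba) = {a}; FIRST(a) = {a}
FIRST(B) = {a}


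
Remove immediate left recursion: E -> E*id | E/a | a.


Left-recursive alternatives: E*id, E/a; non-recursive: a
Introduce E': E -> aE', E' -> *idE' | /aE' | ε


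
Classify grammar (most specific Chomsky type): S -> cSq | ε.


Single nonterminal LHS, but c^n q^n is not regular
Classification: Type 2 (Context-Free)


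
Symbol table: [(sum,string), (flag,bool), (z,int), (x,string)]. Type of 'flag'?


Lookup 'flag' → type bool


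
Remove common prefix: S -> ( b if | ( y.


Common prefix: '('
Factored: S -> ( S', S' -> b if | y


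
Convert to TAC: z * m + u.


Break into single-operator statements:
t1 = z * m
t2 = t1 + u


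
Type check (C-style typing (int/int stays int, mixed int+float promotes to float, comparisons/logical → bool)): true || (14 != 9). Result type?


Operand types: bool || bool
Rule: logical operators take bool operands and yield bool
Result type: bool


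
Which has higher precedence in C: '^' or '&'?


'&' is bitwise AND (level 5); '^' is bitwise XOR (level 4)
Higher level binds tighter
'&' has higher precedence than '^'


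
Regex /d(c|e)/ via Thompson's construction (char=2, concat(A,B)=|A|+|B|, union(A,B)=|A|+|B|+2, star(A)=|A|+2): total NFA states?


Syntax tree has 3 char leaf(s), 1 union(s), 0 star(s)
chars contribute 3×2 = 6; each union adds +2; each star adds +2
Total: 6 + 2 + 0 = 8 states


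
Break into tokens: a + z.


Scan left to right, longest-match per lexeme
Tokens: ID(a), OP(+), ID(z)


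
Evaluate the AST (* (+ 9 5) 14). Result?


Evaluate inner: (+ 9 5) = 14
Evaluate root: (* 14 14) = 196
Result: 196


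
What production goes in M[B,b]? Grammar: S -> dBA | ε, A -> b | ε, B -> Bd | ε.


For [B, b]: ε is nullable and 'b' ∈ FOLLOW(B)
Entry: B -> ε


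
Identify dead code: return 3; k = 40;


statement follows a return and is unreachable
Dead: 'k = 40'


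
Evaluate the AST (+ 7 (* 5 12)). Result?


Evaluate inner: (* 5 12) = 60
Evaluate root: (+ 7 60) = 67
Result: 67


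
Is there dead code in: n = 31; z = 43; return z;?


n is assigned but never read
Dead: 'n = 31'


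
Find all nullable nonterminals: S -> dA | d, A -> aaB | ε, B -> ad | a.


A nonterminal is nullable iff some alternative derives ε (directly, or every symbol in it is nullable)
Nullable: {A}


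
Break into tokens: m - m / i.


Scan left to right, longest-match per lexeme
Tokens: ID(m), OP(-), ID(m), OP(/), ID(i)


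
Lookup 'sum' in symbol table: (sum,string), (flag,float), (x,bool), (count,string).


Lookup 'sum' → type string


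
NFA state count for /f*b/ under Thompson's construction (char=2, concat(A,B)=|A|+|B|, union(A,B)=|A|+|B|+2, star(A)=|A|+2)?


Syntax tree has 2 char leaf(s), 0 union(s), 1 star(s)
chars contribute 2×2 = 4; each union adds +2; each star adds +2
Total: 4 + 0 + 2 = 6 states


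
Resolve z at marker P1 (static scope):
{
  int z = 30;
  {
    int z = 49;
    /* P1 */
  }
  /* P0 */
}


z declared in the same block as P1
z = 49


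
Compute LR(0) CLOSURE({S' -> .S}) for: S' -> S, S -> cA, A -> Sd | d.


Start: S' -> .S
For each item with dot before a nonterminal B, add B -> .γ for every B-production
Closure: [S' -> .S, S -> .cA]


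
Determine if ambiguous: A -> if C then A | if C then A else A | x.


dangling else: 'if C then if C then x else x' parses two ways
Ambiguous


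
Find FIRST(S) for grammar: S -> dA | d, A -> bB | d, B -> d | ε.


Per alternative of S: FIRST(dA) = {d}; FIRST(d) = {d}
FIRST(S) = {d}


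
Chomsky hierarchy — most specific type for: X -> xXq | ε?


Single nonterminal LHS, but x^n q^n is not regular
Classification: Type 2 (Context-Free)


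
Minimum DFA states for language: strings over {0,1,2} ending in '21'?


Track the longest suffix of input matching a prefix of '21': 3 classes (prefixes of length 0..2)
Minimal DFA: 3 states


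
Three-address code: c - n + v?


Break into single-operator statements:
t1 = c - n
t2 = t1 + v


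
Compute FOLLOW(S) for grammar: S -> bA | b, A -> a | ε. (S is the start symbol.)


$ ∈ FOLLOW(S). For each A -> αBβ: add FIRST(β)\{ε} to FOLLOW(B); if β nullable, add FOLLOW(A).
FOLLOW(S) = {$}


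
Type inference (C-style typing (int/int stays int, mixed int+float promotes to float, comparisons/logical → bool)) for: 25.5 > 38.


Operand types: float > int
Rule: comparison yields bool
Result type: bool


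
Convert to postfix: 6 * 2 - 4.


Left to right (same or higher precedence on left)
Postfix: 6 2 * 4 -


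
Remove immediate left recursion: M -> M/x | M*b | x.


Left-recursive alternatives: M/x, M*b; non-recursive: x
Introduce M': M -> xM', M' -> /xM' | *bM' | ε


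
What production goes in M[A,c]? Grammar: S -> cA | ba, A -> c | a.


For [A, c]: 'c' ∈ FIRST(c)
Entry: A -> c


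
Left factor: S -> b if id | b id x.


Common prefix: 'b'
Factored: S -> b S', S' -> if id | id x


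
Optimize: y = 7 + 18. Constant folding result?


7 + 18 = 25 at compile time
Optimized: y = 25


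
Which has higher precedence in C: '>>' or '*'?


'*' is multiplicative (level 10); '>>' is shift (level 8)
Higher level binds tighter
'*' has higher precedence than '>>'


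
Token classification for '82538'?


Pattern: digits only
Type: INTEGER_LITERAL


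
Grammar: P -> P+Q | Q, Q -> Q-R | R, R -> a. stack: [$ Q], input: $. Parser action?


lookahead ∉ {-} so Q won't extend; reduce P -> Q
Action: reduce (P -> Q)


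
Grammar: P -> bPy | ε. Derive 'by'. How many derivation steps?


Derivation: P => bPy => by
Steps: 2


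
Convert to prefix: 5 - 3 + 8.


left-to-right (same/higher precedence on left): tree is (+ (- 5 3) 8)
Prefix: + - 5 3 8


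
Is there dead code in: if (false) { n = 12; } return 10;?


condition is constant false, so the whole block is unreachable
Dead: 'if (false) { n = 12; }'


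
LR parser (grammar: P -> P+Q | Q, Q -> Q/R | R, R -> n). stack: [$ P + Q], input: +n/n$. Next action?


handle 'P+Q' on top; lookahead ∈ FOLLOW(P) = {+, $}
Action: reduce (P -> P+Q)


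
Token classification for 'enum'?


Pattern: reserved word
Type: KEYWORD


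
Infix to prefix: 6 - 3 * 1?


'*' binds tighter: tree is (- 6 (* 3 1))
Prefix: - 6 * 3 1


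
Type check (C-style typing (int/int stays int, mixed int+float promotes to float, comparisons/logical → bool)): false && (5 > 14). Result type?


Operand types: bool && bool
Rule: logical operators take bool operands and yield bool
Result type: bool


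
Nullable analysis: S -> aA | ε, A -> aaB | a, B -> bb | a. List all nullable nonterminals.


A nonterminal is nullable iff some alternative derives ε (directly, or every symbol in it is nullable)
Nullable: {S}


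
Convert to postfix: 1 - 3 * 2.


* has higher precedence, evaluate 3*2 first
Postfix: 1 3 2 * -


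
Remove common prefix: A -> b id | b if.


Common prefix: 'b'
Factored: A -> b A', A' -> id | if


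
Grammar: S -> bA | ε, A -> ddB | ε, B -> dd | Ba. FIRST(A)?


Per alternative of A: FIRST(ddB) = {d}; FIRST(ε) = {ε}
FIRST(A) = {d, ε}


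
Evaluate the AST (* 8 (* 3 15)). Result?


Evaluate inner: (* 3 15) = 45
Evaluate root: (* 8 45) = 360
Result: 360


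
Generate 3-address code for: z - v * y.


Break into single-operator statements:
t1 = v * y
t2 = z - t1


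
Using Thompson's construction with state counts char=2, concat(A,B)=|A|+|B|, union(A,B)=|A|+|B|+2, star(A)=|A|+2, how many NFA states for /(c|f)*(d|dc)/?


Syntax tree has 5 char leaf(s), 2 union(s), 1 star(s)
chars contribute 5×2 = 10; each union adds +2; each star adds +2
Total: 10 + 4 + 2 = 16 states
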